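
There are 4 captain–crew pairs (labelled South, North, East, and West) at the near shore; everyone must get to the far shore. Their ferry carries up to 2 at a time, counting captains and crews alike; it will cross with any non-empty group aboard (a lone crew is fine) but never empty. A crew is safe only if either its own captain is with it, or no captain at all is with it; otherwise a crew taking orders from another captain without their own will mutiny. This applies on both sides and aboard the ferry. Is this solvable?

Following every safe sequence of crossings from the start, the most of the 8 that can be at the far shore as the ferry arrives there on crossings 1, 3, 5 is 2, 3, 4 respectively; the best ever achieved is 4 of 8.
From crossing 7 on, no configuration arises that was not already reachable earlier: only 44 distinct safe configurations (who is on which side, and where the ferry is) can ever be reached, none of them has everyone across, and every continuation just revisits them. So no valid plan exists.

No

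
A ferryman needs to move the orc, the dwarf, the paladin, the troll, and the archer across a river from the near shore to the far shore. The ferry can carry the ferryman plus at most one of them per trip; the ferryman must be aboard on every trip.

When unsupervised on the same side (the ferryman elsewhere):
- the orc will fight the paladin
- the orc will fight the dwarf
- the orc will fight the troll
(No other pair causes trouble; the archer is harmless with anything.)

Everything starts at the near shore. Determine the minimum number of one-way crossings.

impossible

Following every safe sequence of crossings from the start, the most of the 5 that can be at the far shore as the ferry arrives there on crossings 1, 3, 5 is 1, 2, 3 respectively; the best ever achieved is 3 of 5.
From crossing 7 on, no configuration arises that was not already reachable earlier: only 18 distinct safe configurations (who is on which side, and where the ferry is) can ever be reached, none of them has everyone across, and every continuation just revisits them. So no valid plan exists.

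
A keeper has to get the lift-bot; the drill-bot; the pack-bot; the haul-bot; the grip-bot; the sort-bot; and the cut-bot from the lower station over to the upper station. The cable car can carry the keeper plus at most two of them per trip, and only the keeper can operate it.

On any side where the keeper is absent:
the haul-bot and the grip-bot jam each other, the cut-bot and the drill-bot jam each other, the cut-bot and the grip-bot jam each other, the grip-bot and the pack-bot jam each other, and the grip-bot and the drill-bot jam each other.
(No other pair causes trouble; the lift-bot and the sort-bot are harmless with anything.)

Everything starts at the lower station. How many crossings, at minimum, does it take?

11

Counting alone: the keeper can take at most 2 across per trip to the upper station, so moving all 7 needs at least 4 loaded trips out, with a return between consecutive ones — at least 7 crossings.
The safety rule pushes this higher. Following every safe sequence of crossings, the most of the 7 that can be at the upper station as the cable car arrives there on crossings 7, 9 is 5, 6 respectively — never all 7.
So no plan with fewer than 11 crossings exists, and this one achieves 11:
1. Keeper goes to the upper station with the drill-bot and the grip-bot.
2. Keeper goes back to the lower station with the drill-bot.
3. Keeper goes to the upper station with the drill-bot and the lift-bot.
4. Keeper goes back to the lower station with the drill-bot.
5. Keeper goes to the upper station with the drill-bot and the pack-bot.
6. Keeper goes back to the lower station with the grip-bot.
7. Keeper goes to the upper station with the grip-bot and the haul-bot.
8. Keeper goes back to the lower station with the grip-bot.
9. Keeper goes to the upper station with the grip-bot and the sort-bot.
10. Keeper goes back to the lower station with the grip-bot.
11. Keeper goes to the upper station with the cut-bot and the grip-bot.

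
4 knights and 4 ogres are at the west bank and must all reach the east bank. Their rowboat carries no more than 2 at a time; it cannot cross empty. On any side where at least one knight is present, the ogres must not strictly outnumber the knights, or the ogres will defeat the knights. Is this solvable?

No

Following every safe sequence of crossings from the start, the most of the 8 that can be at the east bank as the rowboat arrives there on crossings 1, 3, 5 is 2, 3, 4 respectively; the best ever achieved is 4 of 8.
From crossing 7 on, no configuration arises that was not already reachable earlier: only 11 distinct safe configurations (who is on which side, and where the rowboat is) can ever be reached, none of them has everyone across, and every continuation just revisits them. They are: 0 knights + 0 ogres across (rowboat back at the start); 0 knights + 1 ogre across (rowboat there); 0 knights + 1 ogre across (rowboat back at the start); 0 knights + 2 ogres across (rowboat there); 0 knights + 2 ogres across (rowboat back at the start); 0 knights + 3 ogres across (rowboat there); 0 knights + 3 ogres across (rowboat back at the start); 0 knights + 4 ogres across (rowboat there); 1 knight + 1 ogre across (rowboat there); 1 knight + 1 ogre across (rowboat back at the start); 2 knights + 2 ogres across (rowboat there). So no valid plan exists.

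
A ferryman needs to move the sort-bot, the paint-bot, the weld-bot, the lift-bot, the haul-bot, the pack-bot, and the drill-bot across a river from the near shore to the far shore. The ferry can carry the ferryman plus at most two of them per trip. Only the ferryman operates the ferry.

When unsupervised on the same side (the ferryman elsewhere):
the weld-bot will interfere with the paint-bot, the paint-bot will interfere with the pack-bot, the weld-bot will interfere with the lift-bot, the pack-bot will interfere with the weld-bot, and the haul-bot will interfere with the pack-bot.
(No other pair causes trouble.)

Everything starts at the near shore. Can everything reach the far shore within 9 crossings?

Counting alone: the ferryman can take at most 2 across per trip to the far shore, so moving all 7 needs at least 4 loaded trips out, with a return between consecutive ones — at least 7 crossings.
The safety rule pushes this higher. Following every safe sequence of crossings, the most of the 7 that can be at the far shore as the ferry arrives there on crossings 7, 9 is 5, 6 respectively — never all 7.
So the move cannot be finished within 9 crossings. (The shortest complete plan takes 11:)
1. Ferryman goes to the far shore with the pack-bot and the weld-bot.
2. Ferryman goes back to the near shore with the weld-bot.
3. Ferryman goes to the far shore with the sort-bot and the weld-bot.
4. Ferryman goes back to the near shore with the weld-bot.
5. Ferryman goes to the far shore with the lift-bot and the paint-bot.
6. Ferryman goes back to the near shore with the paint-bot.
7. Ferryman goes to the far shore with the haul-bot and the paint-bot.
8. Ferryman goes back to the near shore with the pack-bot.
9. Ferryman goes to the far shore with the drill-bot and the weld-bot.
10. Ferryman goes back to the near shore with the weld-bot.
11. Ferryman goes to the far shore with the pack-bot and the weld-bot.

No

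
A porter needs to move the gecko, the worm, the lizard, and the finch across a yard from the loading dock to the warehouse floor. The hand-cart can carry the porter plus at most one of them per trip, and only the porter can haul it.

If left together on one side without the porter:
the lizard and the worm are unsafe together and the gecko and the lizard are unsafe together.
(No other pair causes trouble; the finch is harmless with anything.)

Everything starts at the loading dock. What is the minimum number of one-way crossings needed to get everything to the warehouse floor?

Counting alone: the porter can take at most 1 across per trip to the warehouse floor, so moving all 4 needs at least 4 loaded trips out, with a return between consecutive ones — at least 7 crossings.
The safety rule pushes this higher. Following every safe sequence of crossings, the most of the 4 that can be at the warehouse floor as the hand-cart arrives there on crossing 7 is 3 — never all 4.
So no plan with fewer than 9 crossings exists, and this one achieves 9:
1. Porter goes to the warehouse floor with the lizard.
2. Porter goes back to the loading dock alone.
3. Porter goes to the warehouse floor with the gecko.
4. Porter goes back to the loading dock with the lizard.
5. Porter goes to the warehouse floor with the worm.
6. Porter goes back to the loading dock alone.
7. Porter goes to the warehouse floor with the finch.
8. Porter goes back to the loading dock alone.
9. Porter goes to the warehouse floor with the lizard.

9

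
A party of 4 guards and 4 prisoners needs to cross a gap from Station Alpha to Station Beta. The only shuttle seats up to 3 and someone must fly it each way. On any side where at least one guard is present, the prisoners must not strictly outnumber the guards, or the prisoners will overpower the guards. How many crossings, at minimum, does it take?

9

Counting alone: each trip to Station Beta takes at most 3 across and each return brings at least 1 back, so after t trips out (and t−1 returns) at most 3t − (t−1) of the 8 are across; that first reaches 8 at t = 4, so at least 7 crossings are needed.
The safety rule pushes this higher. Following every safe sequence of crossings, the most of the 8 that can be at Station Beta as the shuttle arrives there on crossing 7 is 7 — never all 8.
So no plan with fewer than 9 crossings exists, and this one achieves 9:
1. 2 prisoners → Station Beta.  (Station Alpha: 4G 2P; Station Beta: 0G 2P)
2. 1 prisoner ← Station Alpha.  (Station Alpha: 4G 3P; Station Beta: 0G 1P)
3. 3 prisoners → Station Beta.  (Station Alpha: 4G 0P; Station Beta: 0G 4P)
4. 1 prisoner ← Station Alpha.  (Station Alpha: 4G 1P; Station Beta: 0G 3P)
5. 3 guards → Station Beta.  (Station Alpha: 1G 1P; Station Beta: 3G 3P)
6. 1 guard and 1 prisoner ← Station Alpha.  (Station Alpha: 2G 2P; Station Beta: 2G 2P)
7. 2 guards → Station Beta.  (Station Alpha: 0G 2P; Station Beta: 4G 2P)
8. 1 prisoner ← Station Alpha.  (Station Alpha: 0G 3P; Station Beta: 4G 1P)
9. 3 prisoners → Station Beta.  (Station Alpha: 0G 0P; Station Beta: 4G 4P)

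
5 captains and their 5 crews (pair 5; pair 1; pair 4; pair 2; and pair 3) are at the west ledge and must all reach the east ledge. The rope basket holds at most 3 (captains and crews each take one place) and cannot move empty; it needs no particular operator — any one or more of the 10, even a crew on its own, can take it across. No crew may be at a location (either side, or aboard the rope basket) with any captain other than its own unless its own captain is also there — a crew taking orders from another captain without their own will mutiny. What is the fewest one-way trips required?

Counting alone: each trip to the east ledge takes at most 3 across and each return brings at least 1 back, so after t trips out (and t−1 returns) at most 3t − (t−1) of the 10 are across; that first reaches 10 at t = 5, so at least 9 crossings are needed.
The safety rule pushes this higher. Following every safe sequence of crossings, the most of the 10 that can be at the east ledge as the rope basket arrives there on crossing 9 is 9 — never all 10.
So no plan with fewer than 11 crossings exists, and this one achieves 11:
1. captain 5 and crew 5 cross → the east ledge.
2. captain 5 crosses ← the west ledge.
3. crew 1, crew 2, and crew 4 cross → the east ledge.
4. crew 5 crosses ← the west ledge.
5. captain 1, captain 2, and captain 4 cross → the east ledge.
6. captain 1 and crew 1 cross ← the west ledge.
7. captain 1, captain 3, and captain 5 cross → the east ledge.
8. crew 4 crosses ← the west ledge.
9. crew 1 and crew 5 cross → the east ledge.
10. crew 5 crosses ← the west ledge.
11. crew 3, crew 4, and crew 5 cross → the east ledge.

11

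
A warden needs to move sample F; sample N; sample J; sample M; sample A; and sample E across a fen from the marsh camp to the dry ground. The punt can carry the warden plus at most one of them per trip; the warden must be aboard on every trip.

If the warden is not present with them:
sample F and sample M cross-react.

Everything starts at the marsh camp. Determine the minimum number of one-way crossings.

11

Counting alone: the warden can take at most 1 across per trip to the dry ground, so moving all 6 needs at least 6 loaded trips out, with a return between consecutive ones — at least 11 crossings.
The plan below uses exactly 11 crossings, so it is optimal:
1. Warden goes to the dry ground with sample F.
2. Warden goes back to the marsh camp alone.
3. Warden goes to the dry ground with sample N.
4. Warden goes back to the marsh camp alone.
5. Warden goes to the dry ground with sample J.
6. Warden goes back to the marsh camp alone.
7. Warden goes to the dry ground with sample A.
8. Warden goes back to the marsh camp alone.
9. Warden goes to the dry ground with sample E.
10. Warden goes back to the marsh camp alone.
11. Warden goes to the dry ground with sample M.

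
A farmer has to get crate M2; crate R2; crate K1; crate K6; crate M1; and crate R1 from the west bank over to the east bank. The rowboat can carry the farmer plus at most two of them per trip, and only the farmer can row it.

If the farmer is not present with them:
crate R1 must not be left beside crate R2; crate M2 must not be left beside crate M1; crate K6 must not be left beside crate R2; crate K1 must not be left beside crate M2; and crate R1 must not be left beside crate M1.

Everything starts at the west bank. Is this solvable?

Whatever the first load, the items left behind include a forbidden pair without the farmer. No opening move is safe, so no plan exists.

No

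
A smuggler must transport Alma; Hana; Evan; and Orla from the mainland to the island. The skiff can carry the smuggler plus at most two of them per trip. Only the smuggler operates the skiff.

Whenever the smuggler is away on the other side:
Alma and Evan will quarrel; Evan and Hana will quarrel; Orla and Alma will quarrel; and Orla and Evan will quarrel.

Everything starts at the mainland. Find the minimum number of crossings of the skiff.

5

Counting alone: the smuggler can take at most 2 across per trip to the island, so moving all 4 needs at least 2 loaded trips out, with a return between consecutive ones — at least 3 crossings.
The safety rule pushes this higher. Following every safe sequence of crossings, the most of the 4 that can be at the island as the skiff arrives there on crossing 3 is 3 — never all 4.
So no plan with fewer than 5 crossings exists, and this one achieves 5:
1. Smuggler goes to the island with Alma and Evan.
2. Smuggler goes back to the mainland with Alma.
3. Smuggler goes to the island with Alma and Hana.
4. Smuggler goes back to the mainland with Evan.
5. Smuggler goes to the island with Evan and Orla.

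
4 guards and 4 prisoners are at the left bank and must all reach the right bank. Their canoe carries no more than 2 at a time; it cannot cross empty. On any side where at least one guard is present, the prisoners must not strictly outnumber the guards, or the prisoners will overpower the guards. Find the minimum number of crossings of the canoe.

impossible

Following every safe sequence of crossings from the start, the most of the 8 that can be at the right bank as the canoe arrives there on crossings 1, 3, 5 is 2, 3, 4 respectively; the best ever achieved is 4 of 8.
From crossing 7 on, no configuration arises that was not already reachable earlier: only 11 distinct safe configurations (who is on which side, and where the canoe is) can ever be reached, none of them has everyone across, and every continuation just revisits them. They are: 0 guards + 0 prisoners across (canoe back at the start); 0 guards + 1 prisoner across (canoe there); 0 guards + 1 prisoner across (canoe back at the start); 0 guards + 2 prisoners across (canoe there); 0 guards + 2 prisoners across (canoe back at the start); 0 guards + 3 prisoners across (canoe there); 0 guards + 3 prisoners across (canoe back at the start); 0 guards + 4 prisoners across (canoe there); 1 guard + 1 prisoner across (canoe there); 1 guard + 1 prisoner across (canoe back at the start); 2 guards + 2 prisoners across (canoe there). So no valid plan exists.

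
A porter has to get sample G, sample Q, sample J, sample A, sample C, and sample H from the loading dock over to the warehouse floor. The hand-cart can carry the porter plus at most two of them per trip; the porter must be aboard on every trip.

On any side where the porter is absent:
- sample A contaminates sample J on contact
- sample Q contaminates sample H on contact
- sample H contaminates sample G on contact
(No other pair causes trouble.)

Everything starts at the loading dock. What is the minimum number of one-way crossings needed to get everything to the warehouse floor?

Counting alone: the porter can take at most 2 across per trip to the warehouse floor, so moving all 6 needs at least 3 loaded trips out, with a return between consecutive ones — at least 5 crossings.
The safety rule pushes this higher. Following every safe sequence of crossings, the most of the 6 that can be at the warehouse floor as the hand-cart arrives there on crossing 5 is 5 — never all 6.
So no plan with fewer than 7 crossings exists, and this one achieves 7:
1. Porter goes to the warehouse floor with sample H and sample J.  [the loading dock: sample A, sample C, sample G, sample Q | the warehouse floor: sample H, sample J]
2. Porter goes back to the loading dock alone.  [the loading dock: sample A, sample C, sample G, sample Q | the warehouse floor: sample H, sample J]
3. Porter goes to the warehouse floor with sample G.  [the loading dock: sample A, sample C, sample Q | the warehouse floor: sample G, sample H, sample J]
4. Porter goes back to the loading dock with sample H.  [the loading dock: sample A, sample C, sample H, sample Q | the warehouse floor: sample G, sample J]
5. Porter goes to the warehouse floor with sample C and sample Q.  [the loading dock: sample A, sample H | the warehouse floor: sample C, sample G, sample J, sample Q]
6. Porter goes back to the loading dock alone.  [the loading dock: sample A, sample H | the warehouse floor: sample C, sample G, sample J, sample Q]
7. Porter goes to the warehouse floor with sample A and sample H.  [the loading dock: — | the warehouse floor: sample A, sample C, sample G, sample H, sample J, sample Q]

7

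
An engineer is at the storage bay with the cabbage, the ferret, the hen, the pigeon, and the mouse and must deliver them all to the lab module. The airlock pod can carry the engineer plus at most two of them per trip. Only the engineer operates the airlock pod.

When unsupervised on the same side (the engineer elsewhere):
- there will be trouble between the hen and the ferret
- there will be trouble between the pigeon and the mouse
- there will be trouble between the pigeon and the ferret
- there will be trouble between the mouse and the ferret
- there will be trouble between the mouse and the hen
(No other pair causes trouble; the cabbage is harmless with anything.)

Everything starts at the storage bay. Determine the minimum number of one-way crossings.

7

Counting alone: the engineer can take at most 2 across per trip to the lab module, so moving all 5 needs at least 3 loaded trips out, with a return between consecutive ones — at least 5 crossings.
The safety rule pushes this higher. Following every safe sequence of crossings, the most of the 5 that can be at the lab module as the airlock pod arrives there on crossing 5 is 4 — never all 5.
So no plan with fewer than 7 crossings exists, and this one achieves 7:
1. Engineer goes to the lab module with the ferret and the mouse.  [the storage bay: the cabbage, the hen, the pigeon | the lab module: the ferret, the mouse]
2. Engineer goes back to the storage bay with the ferret.  [the storage bay: the cabbage, the ferret, the hen, the pigeon | the lab module: the mouse]
3. Engineer goes to the lab module with the cabbage and the ferret.  [the storage bay: the hen, the pigeon | the lab module: the cabbage, the ferret, the mouse]
4. Engineer goes back to the storage bay with the ferret.  [the storage bay: the ferret, the hen, the pigeon | the lab module: the cabbage, the mouse]
5. Engineer goes to the lab module with the hen and the pigeon.  [the storage bay: the ferret | the lab module: the cabbage, the hen, the mouse, the pigeon]
6. Engineer goes back to the storage bay with the mouse.  [the storage bay: the ferret, the mouse | the lab module: the cabbage, the hen, the pigeon]
7. Engineer goes to the lab module with the ferret and the mouse.  [the storage bay: — | the lab module: the cabbage, the ferret, the hen, the mouse, the pigeon]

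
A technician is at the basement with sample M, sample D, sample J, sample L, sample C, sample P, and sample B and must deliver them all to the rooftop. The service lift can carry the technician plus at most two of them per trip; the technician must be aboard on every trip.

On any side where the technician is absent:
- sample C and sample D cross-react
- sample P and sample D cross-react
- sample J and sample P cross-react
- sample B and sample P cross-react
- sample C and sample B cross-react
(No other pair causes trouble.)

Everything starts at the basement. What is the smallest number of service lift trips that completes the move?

9

Counting alone: the technician can take at most 2 across per trip to the rooftop, so moving all 7 needs at least 4 loaded trips out, with a return between consecutive ones — at least 7 crossings.
The safety rule pushes this higher. Following every safe sequence of crossings, the most of the 7 that can be at the rooftop as the service lift arrives there on crossing 7 is 6 — never all 7.
So no plan with fewer than 9 crossings exists, and this one achieves 9:
1. Technician goes to the rooftop with sample C and sample P.
2. Technician goes back to the basement alone.
3. Technician goes to the rooftop with sample M.
4. Technician goes back to the basement alone.
5. Technician goes to the rooftop with sample D and sample J.
6. Technician goes back to the basement with sample C and sample P.
7. Technician goes to the rooftop with sample B and sample L.
8. Technician goes back to the basement alone.
9. Technician goes to the rooftop with sample C and sample P.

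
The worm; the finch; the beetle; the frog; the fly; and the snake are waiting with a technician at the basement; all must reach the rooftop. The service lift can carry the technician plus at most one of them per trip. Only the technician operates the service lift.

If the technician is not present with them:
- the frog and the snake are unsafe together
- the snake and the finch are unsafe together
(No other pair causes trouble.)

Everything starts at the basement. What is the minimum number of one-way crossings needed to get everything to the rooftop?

13

Counting alone: the technician can take at most 1 across per trip to the rooftop, so moving all 6 needs at least 6 loaded trips out, with a return between consecutive ones — at least 11 crossings.
The safety rule pushes this higher. Following every safe sequence of crossings, the most of the 6 that can be at the rooftop as the service lift arrives there on crossing 11 is 5 — never all 6.
So no plan with fewer than 13 crossings exists, and this one achieves 13:
1. Technician goes to the rooftop with the snake.  [the basement: the beetle, the finch, the fly, the frog, the worm | the rooftop: the snake]
2. Technician goes back to the basement alone.  [the basement: the beetle, the finch, the fly, the frog, the worm | the rooftop: the snake]
3. Technician goes to the rooftop with the worm.  [the basement: the beetle, the finch, the fly, the frog | the rooftop: the snake, the worm]
4. Technician goes back to the basement alone.  [the basement: the beetle, the finch, the fly, the frog | the rooftop: the snake, the worm]
5. Technician goes to the rooftop with the finch.  [the basement: the beetle, the fly, the frog | the rooftop: the finch, the snake, the worm]
6. Technician goes back to the basement with the snake.  [the basement: the beetle, the fly, the frog, the snake | the rooftop: the finch, the worm]
7. Technician goes to the rooftop with the frog.  [the basement: the beetle, the fly, the snake | the rooftop: the finch, the frog, the worm]
8. Technician goes back to the basement alone.  [the basement: the beetle, the fly, the snake | the rooftop: the finch, the frog, the worm]
9. Technician goes to the rooftop with the beetle.  [the basement: the fly, the snake | the rooftop: the beetle, the finch, the frog, the worm]
10. Technician goes back to the basement alone.  [the basement: the fly, the snake | the rooftop: the beetle, the finch, the frog, the worm]
11. Technician goes to the rooftop with the fly.  [the basement: the snake | the rooftop: the beetle, the finch, the fly, the frog, the worm]
12. Technician goes back to the basement alone.  [the basement: the snake | the rooftop: the beetle, the finch, the fly, the frog, the worm]
13. Technician goes to the rooftop with the snake.  [the basement: — | the rooftop: the beetle, the finch, the fly, the frog, the snake, the worm]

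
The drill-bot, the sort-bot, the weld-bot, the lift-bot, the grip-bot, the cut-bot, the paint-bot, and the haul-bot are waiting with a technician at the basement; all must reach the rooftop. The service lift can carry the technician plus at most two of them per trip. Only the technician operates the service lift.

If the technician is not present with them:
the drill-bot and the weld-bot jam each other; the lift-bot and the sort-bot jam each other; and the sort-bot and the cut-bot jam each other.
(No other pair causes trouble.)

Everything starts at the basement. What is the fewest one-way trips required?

Counting alone: the technician can take at most 2 across per trip to the rooftop, so moving all 8 needs at least 4 loaded trips out, with a return between consecutive ones — at least 7 crossings.
The safety rule pushes this higher. Following every safe sequence of crossings, the most of the 8 that can be at the rooftop as the service lift arrives there on crossing 7 is 7 — never all 8.
So no plan with fewer than 9 crossings exists, and this one achieves 9:
1. Technician goes to the rooftop with the drill-bot and the sort-bot.  [the basement: the cut-bot, the grip-bot, the haul-bot, the lift-bot, the paint-bot, the weld-bot | the rooftop: the drill-bot, the sort-bot]
2. Technician goes back to the basement alone.  [the basement: the cut-bot, the grip-bot, the haul-bot, the lift-bot, the paint-bot, the weld-bot | the rooftop: the drill-bot, the sort-bot]
3. Technician goes to the rooftop with the lift-bot.  [the basement: the cut-bot, the grip-bot, the haul-bot, the paint-bot, the weld-bot | the rooftop: the drill-bot, the lift-bot, the sort-bot]
4. Technician goes back to the basement with the sort-bot.  [the basement: the cut-bot, the grip-bot, the haul-bot, the paint-bot, the sort-bot, the weld-bot | the rooftop: the drill-bot, the lift-bot]
5. Technician goes to the rooftop with the cut-bot and the grip-bot.  [the basement: the haul-bot, the paint-bot, the sort-bot, the weld-bot | the rooftop: the cut-bot, the drill-bot, the grip-bot, the lift-bot]
6. Technician goes back to the basement alone.  [the basement: the haul-bot, the paint-bot, the sort-bot, the weld-bot | the rooftop: the cut-bot, the drill-bot, the grip-bot, the lift-bot]
7. Technician goes to the rooftop with the haul-bot and the paint-bot.  [the basement: the sort-bot, the weld-bot | the rooftop: the cut-bot, the drill-bot, the grip-bot, the haul-bot, the lift-bot, the paint-bot]
8. Technician goes back to the basement alone.  [the basement: the sort-bot, the weld-bot | the rooftop: the cut-bot, the drill-bot, the grip-bot, the haul-bot, the lift-bot, the paint-bot]
9. Technician goes to the rooftop with the sort-bot and the weld-bot.  [the basement: — | the rooftop: the cut-bot, the drill-bot, the grip-bot, the haul-bot, the lift-bot, the paint-bot, the sort-bot, the weld-bot]

9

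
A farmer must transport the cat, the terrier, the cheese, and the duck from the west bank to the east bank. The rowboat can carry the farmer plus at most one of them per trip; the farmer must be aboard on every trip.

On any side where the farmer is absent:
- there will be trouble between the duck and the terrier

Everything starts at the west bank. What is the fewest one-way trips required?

7

Counting alone: the farmer can take at most 1 across per trip to the east bank, so moving all 4 needs at least 4 loaded trips out, with a return between consecutive ones — at least 7 crossings.
The plan below uses exactly 7 crossings, so it is optimal:
1. Farmer goes to the east bank with the terrier.
2. Farmer goes back to the west bank alone.
3. Farmer goes to the east bank with the cat.
4. Farmer goes back to the west bank alone.
5. Farmer goes to the east bank with the cheese.
6. Farmer goes back to the west bank alone.
7. Farmer goes to the east bank with the duck.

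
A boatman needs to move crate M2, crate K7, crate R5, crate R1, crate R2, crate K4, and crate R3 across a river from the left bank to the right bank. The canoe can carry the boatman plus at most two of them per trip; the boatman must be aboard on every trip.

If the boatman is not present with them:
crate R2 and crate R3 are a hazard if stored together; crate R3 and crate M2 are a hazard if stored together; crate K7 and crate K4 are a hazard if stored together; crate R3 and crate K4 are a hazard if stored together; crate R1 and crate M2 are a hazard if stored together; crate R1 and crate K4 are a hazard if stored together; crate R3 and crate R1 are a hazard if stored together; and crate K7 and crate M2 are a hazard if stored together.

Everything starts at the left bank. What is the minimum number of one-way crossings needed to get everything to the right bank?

impossible

Whatever the first load, the items left behind include a forbidden pair without the boatman. No opening move is safe, so no plan exists.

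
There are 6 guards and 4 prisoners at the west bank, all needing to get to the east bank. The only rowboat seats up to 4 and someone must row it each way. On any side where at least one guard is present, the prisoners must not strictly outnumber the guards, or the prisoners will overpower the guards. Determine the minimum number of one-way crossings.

Counting alone: each trip to the east bank takes at most 4 across and each return brings at least 1 back, so after t trips out (and t−1 returns) at most 4t − (t−1) of the 10 are across; that first reaches 10 at t = 3, so at least 5 crossings are needed.
The plan below uses exactly 5 crossings, so it is optimal:
1. 4 prisoners → the east bank.  (the west bank: 6G 0P; the east bank: 0G 4P)
2. 1 prisoner ← the west bank.  (the west bank: 6G 1P; the east bank: 0G 3P)
3. 4 guards → the east bank.  (the west bank: 2G 1P; the east bank: 4G 3P)
4. 1 prisoner ← the west bank.  (the west bank: 2G 2P; the east bank: 4G 2P)
5. 2 guards and 2 prisoners → the east bank.  (the west bank: 0G 0P; the east bank: 6G 4P)

5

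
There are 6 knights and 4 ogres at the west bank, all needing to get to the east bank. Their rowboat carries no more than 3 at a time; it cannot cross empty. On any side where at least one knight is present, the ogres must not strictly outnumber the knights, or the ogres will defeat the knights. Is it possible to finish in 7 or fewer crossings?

No

Counting alone: each trip to the east bank takes at most 3 across and each return brings at least 1 back, so after t trips out (and t−1 returns) at most 3t − (t−1) of the 10 are across; that first reaches 10 at t = 5, so at least 9 crossings are needed.
Since 7 < 9, 7 crossings cannot be enough. (The shortest complete plan in fact takes 9:)
1. 2 ogres → the east bank.  (the west bank: 6K 2O; the east bank: 0K 2O)
2. 1 ogre ← the west bank.  (the west bank: 6K 3O; the east bank: 0K 1O)
3. 3 ogres → the east bank.  (the west bank: 6K 0O; the east bank: 0K 4O)
4. 1 ogre ← the west bank.  (the west bank: 6K 1O; the east bank: 0K 3O)
5. 3 knights → the east bank.  (the west bank: 3K 1O; the east bank: 3K 3O)
6. 1 ogre ← the west bank.  (the west bank: 3K 2O; the east bank: 3K 2O)
7. 1 knight and 2 ogres → the east bank.  (the west bank: 2K 0O; the east bank: 4K 4O)
8. 1 ogre ← the west bank.  (the west bank: 2K 1O; the east bank: 4K 3O)
9. 2 knights and 1 ogre → the east bank.  (the west bank: 0K 0O; the east bank: 6K 4O)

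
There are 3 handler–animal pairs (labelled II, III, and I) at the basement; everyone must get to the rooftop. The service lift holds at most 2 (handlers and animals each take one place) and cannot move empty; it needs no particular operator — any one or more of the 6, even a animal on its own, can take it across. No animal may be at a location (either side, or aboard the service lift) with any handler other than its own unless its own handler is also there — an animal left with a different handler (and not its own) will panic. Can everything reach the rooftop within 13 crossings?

Yes — this plan uses 11 crossings (≤ 13):
1. animal II and handler II cross → the rooftop.
2. handler II crosses ← the basement.
3. animal I and animal III cross → the rooftop.
4. animal II crosses ← the basement.
5. handler I and handler III cross → the rooftop.
6. animal III and handler III cross ← the basement.
7. handler II and handler III cross → the rooftop.
8. animal I crosses ← the basement.
9. animal II and animal III cross → the rooftop.
10. handler I crosses ← the basement.
11. animal I and handler I cross → the rooftop.

Yes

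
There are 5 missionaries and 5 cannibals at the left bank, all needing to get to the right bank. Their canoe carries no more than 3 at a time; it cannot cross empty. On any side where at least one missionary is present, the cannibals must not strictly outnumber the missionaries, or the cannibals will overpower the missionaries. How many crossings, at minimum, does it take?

11

Counting alone: each trip to the right bank takes at most 3 across and each return brings at least 1 back, so after t trips out (and t−1 returns) at most 3t − (t−1) of the 10 are across; that first reaches 10 at t = 5, so at least 9 crossings are needed.
The safety rule pushes this higher. Following every safe sequence of crossings, the most of the 10 that can be at the right bank as the canoe arrives there on crossing 9 is 9 — never all 10.
So no plan with fewer than 11 crossings exists, and this one achieves 11:
1. 2 cannibals → the right bank.  (the left bank: 5M 3C; the right bank: 0M 2C)
2. 1 cannibal ← the left bank.  (the left bank: 5M 4C; the right bank: 0M 1C)
3. 3 cannibals → the right bank.  (the left bank: 5M 1C; the right bank: 0M 4C)
4. 1 cannibal ← the left bank.  (the left bank: 5M 2C; the right bank: 0M 3C)
5. 3 missionaries → the right bank.  (the left bank: 2M 2C; the right bank: 3M 3C)
6. 1 missionary and 1 cannibal ← the left bank.  (the left bank: 3M 3C; the right bank: 2M 2C)
7. 3 missionaries → the right bank.  (the left bank: 0M 3C; the right bank: 5M 2C)
8. 1 cannibal ← the left bank.  (the left bank: 0M 4C; the right bank: 5M 1C)
9. 2 cannibals → the right bank.  (the left bank: 0M 2C; the right bank: 5M 3C)
10. 1 cannibal ← the left bank.  (the left bank: 0M 3C; the right bank: 5M 2C)
11. 3 cannibals → the right bank.  (the left bank: 0M 0C; the right bank: 5M 5C)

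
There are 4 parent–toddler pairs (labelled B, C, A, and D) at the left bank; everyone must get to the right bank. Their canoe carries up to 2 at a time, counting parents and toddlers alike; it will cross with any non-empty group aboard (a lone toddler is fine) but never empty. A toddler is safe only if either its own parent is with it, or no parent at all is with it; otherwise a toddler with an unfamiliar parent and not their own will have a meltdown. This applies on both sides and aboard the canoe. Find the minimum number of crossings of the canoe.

Following every safe sequence of crossings from the start, the most of the 8 that can be at the right bank as the canoe arrives there on crossings 1, 3, 5 is 2, 3, 4 respectively; the best ever achieved is 4 of 8.
From crossing 7 on, no configuration arises that was not already reachable earlier: only 44 distinct safe configurations (who is on which side, and where the canoe is) can ever be reached, none of them has everyone across, and every continuation just revisits them. So no valid plan exists.

impossible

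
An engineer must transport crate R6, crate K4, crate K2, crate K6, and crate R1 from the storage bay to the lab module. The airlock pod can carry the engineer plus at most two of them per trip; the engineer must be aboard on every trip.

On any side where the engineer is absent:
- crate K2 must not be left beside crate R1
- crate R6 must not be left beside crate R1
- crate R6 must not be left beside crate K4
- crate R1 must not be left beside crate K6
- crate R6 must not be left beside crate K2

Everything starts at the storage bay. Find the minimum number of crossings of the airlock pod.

Counting alone: the engineer can take at most 2 across per trip to the lab module, so moving all 5 needs at least 3 loaded trips out, with a return between consecutive ones — at least 5 crossings.
The safety rule pushes this higher. Following every safe sequence of crossings, the most of the 5 that can be at the lab module as the airlock pod arrives there on crossing 5 is 4 — never all 5.
So no plan with fewer than 7 crossings exists, and this one achieves 7:
1. Engineer goes to the lab module with crate R1 and crate R6.
2. Engineer goes back to the storage bay with crate R6.
3. Engineer goes to the lab module with crate K4 and crate R6.
4. Engineer goes back to the storage bay with crate R6.
5. Engineer goes to the lab module with crate K2 and crate K6.
6. Engineer goes back to the storage bay with crate R1.
7. Engineer goes to the lab module with crate R1 and crate R6.

7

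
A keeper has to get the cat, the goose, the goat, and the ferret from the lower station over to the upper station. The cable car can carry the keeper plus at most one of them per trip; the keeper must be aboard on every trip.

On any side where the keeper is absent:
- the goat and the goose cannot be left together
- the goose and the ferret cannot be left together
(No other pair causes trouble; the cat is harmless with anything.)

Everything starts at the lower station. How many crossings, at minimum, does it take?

Counting alone: the keeper can take at most 1 across per trip to the upper station, so moving all 4 needs at least 4 loaded trips out, with a return between consecutive ones — at least 7 crossings.
The safety rule pushes this higher. Following every safe sequence of crossings, the most of the 4 that can be at the upper station as the cable car arrives there on crossing 7 is 3 — never all 4.
So no plan with fewer than 9 crossings exists, and this one achieves 9:
1. Keeper goes to the upper station with the goose.
2. Keeper goes back to the lower station alone.
3. Keeper goes to the upper station with the cat.
4. Keeper goes back to the lower station alone.
5. Keeper goes to the upper station with the goat.
6. Keeper goes back to the lower station with the goose.
7. Keeper goes to the upper station with the ferret.
8. Keeper goes back to the lower station alone.
9. Keeper goes to the upper station with the goose.

9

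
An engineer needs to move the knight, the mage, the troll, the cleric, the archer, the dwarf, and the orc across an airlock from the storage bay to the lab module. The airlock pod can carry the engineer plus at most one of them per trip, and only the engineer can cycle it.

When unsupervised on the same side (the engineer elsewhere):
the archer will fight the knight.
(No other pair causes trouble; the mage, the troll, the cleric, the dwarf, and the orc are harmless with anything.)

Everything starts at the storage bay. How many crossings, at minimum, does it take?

13

Counting alone: the engineer can take at most 1 across per trip to the lab module, so moving all 7 needs at least 7 loaded trips out, with a return between consecutive ones — at least 13 crossings.
The plan below uses exactly 13 crossings, so it is optimal:
1. Engineer goes to the lab module with the knight.
2. Engineer goes back to the storage bay alone.
3. Engineer goes to the lab module with the mage.
4. Engineer goes back to the storage bay alone.
5. Engineer goes to the lab module with the troll.
6. Engineer goes back to the storage bay alone.
7. Engineer goes to the lab module with the cleric.
8. Engineer goes back to the storage bay alone.
9. Engineer goes to the lab module with the dwarf.
10. Engineer goes back to the storage bay alone.
11. Engineer goes to the lab module with the orc.
12. Engineer goes back to the storage bay alone.
13. Engineer goes to the lab module with the archer.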